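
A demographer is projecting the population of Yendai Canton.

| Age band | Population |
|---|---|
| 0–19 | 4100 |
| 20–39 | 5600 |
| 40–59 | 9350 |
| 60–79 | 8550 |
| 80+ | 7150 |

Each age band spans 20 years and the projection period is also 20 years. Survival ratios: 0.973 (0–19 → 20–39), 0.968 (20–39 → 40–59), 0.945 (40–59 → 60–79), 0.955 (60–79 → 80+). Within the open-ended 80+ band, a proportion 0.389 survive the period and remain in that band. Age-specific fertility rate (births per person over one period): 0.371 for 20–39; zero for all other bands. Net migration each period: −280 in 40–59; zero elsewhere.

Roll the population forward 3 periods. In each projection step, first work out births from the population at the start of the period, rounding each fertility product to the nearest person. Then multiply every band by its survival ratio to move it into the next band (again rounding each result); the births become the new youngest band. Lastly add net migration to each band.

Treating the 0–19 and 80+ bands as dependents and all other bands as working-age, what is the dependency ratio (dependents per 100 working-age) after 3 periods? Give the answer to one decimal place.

158.9

Period 1.
Births: 5600 × 0.371 = 2078
20–39: 4100 × 0.973 = 3989
40–59: 5600 × 0.968 = 5421
60–79: 9350 × 0.945 = 8836
80+: 8550 × 0.955 + 7150 × 0.389 = 8165 + 2781 = 10946
Net migration: 40–59 − 280 → 5141
Giving 2078 / 3989 / 5141 / 8836 / 10946.
Period 2.
Births: 3989 × 0.371 = 1480
20–39: 2078 × 0.973 = 2022
40–59: 3989 × 0.968 = 3861
60–79: 5141 × 0.945 = 4858
80+: 8836 × 0.955 + 10946 × 0.389 = 8438 + 4258 = 12696
Net migration: 40–59 − 280 → 3581
Giving 1480 / 2022 / 3581 / 4858 / 12696.
Period 3.
Births: 2022 × 0.371 = 750
20–39: 1480 × 0.973 = 1440
40–59: 2022 × 0.968 = 1957
60–79: 3581 × 0.945 = 3384
80+: 4858 × 0.955 + 12696 × 0.389 = 4639 + 4939 = 9578
Net migration: 40–59 − 280 → 1677
Giving 750 / 1440 / 1677 / 3384 / 9578.
Dependents (band 0–19 + band 80+) = 750 + 9578 = 10328; working-age = 6501; ratio = 10328/6501 × 100 = 158.9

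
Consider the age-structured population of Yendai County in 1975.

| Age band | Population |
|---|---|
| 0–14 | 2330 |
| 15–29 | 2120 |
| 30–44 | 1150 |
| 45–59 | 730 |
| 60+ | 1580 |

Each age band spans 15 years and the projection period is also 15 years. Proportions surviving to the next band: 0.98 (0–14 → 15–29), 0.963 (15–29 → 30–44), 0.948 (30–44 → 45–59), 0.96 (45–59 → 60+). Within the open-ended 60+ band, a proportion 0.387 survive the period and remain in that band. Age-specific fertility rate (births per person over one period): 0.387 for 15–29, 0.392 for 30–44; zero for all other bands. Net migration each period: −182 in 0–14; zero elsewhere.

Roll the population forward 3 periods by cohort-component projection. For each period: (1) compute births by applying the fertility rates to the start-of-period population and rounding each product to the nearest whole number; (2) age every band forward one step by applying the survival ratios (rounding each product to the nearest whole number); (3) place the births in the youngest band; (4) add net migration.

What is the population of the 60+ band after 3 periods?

2460

[period 1]
Births: 2120 * 0.387 = 820 ; 1150 * 0.392 = 451 → 1271
15–29: 2330 * 0.98 = 2283
30–44: 2120 * 0.963 = 2042
45–59: 1150 * 0.948 = 1090
60+: 730 * 0.96 + 1580 * 0.387 = 701 + 611 = 1312
Net migration: 0–14 − 182 → 1089
Population now: 0–14=1089, 15–29=2283, 30–44=2042, 45–59=1090, 60+=1312
[period 2]
Births: 2283 * 0.387 = 884 ; 2042 * 0.392 = 800 → 1684
15–29: 1089 * 0.98 = 1067
30–44: 2283 * 0.963 = 2199
45–59: 2042 * 0.948 = 1936
60+: 1090 * 0.96 + 1312 * 0.387 = 1046 + 508 = 1554
Net migration: 0–14 − 182 → 1502
Population now: 0–14=1502, 15–29=1067, 30–44=2199, 45–59=1936, 60+=1554
[period 3]
Births: 1067 * 0.387 = 413 ; 2199 * 0.392 = 862 → 1275
15–29: 1502 * 0.98 = 1472
30–44: 1067 * 0.963 = 1028
45–59: 2199 * 0.948 = 2085
60+: 1936 * 0.96 + 1554 * 0.387 = 1859 + 601 = 2460
Net migration: 0–14 − 182 → 1093
Population now: 0–14=1093, 15–29=1472, 30–44=1028, 45–59=2085, 60+=2460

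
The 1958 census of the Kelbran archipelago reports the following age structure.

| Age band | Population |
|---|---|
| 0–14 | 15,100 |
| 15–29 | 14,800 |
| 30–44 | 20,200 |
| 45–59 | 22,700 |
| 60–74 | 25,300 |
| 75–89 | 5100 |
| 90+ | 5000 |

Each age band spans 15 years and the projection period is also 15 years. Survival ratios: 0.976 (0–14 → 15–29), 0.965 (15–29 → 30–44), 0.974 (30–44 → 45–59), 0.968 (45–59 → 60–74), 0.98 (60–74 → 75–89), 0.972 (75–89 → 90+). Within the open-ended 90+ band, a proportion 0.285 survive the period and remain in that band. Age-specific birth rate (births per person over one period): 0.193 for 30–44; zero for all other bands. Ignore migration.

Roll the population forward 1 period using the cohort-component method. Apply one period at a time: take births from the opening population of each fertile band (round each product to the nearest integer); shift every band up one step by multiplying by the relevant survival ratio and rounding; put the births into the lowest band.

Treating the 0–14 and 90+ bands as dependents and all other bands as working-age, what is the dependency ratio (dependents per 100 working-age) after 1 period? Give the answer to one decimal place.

10.8

Period 1:
Births: 20200 × 0.193 = 3899
15–29: 15100 × 0.976 = 14738
30–44: 14800 × 0.965 = 14282
45–59: 20200 × 0.974 = 19675
60–74: 22700 × 0.968 = 21974
75–89: 25300 × 0.98 = 24794
90+: 5100 × 0.972 + 5000 × 0.285 = 4957 + 1425 = 6382
→ [3899, 14738, 14282, 19675, 21974, 24794, 6382]
Dependents (band 0–14 + band 90+) = 3899 + 6382 = 10281; working-age = 95463; ratio = 10281/95463 × 100 = 10.8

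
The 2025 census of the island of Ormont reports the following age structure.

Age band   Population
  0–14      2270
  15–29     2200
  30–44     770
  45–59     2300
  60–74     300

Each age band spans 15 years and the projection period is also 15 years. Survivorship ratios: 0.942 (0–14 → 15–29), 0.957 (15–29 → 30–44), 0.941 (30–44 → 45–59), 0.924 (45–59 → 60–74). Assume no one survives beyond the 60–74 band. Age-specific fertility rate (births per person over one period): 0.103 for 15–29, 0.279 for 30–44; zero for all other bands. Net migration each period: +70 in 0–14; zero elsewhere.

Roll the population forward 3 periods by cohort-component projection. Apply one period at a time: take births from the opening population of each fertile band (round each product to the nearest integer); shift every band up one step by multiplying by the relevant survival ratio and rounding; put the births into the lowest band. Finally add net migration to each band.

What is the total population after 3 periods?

(Bands numbered youngest = 1 to oldest = 5.)
Period 1.
Births: 2200 * 0.103 = 227, 770 * 0.279 = 215 — total 442
Band 2: 2270 * 0.942 = 2138
Band 3: 2200 * 0.957 = 2105
Band 4: 770 * 0.941 = 725
Band 5: 2300 * 0.924 = 2125
Net migration: Band 1 + 70 → 512
Giving 512 / 2138 / 2105 / 725 / 2125.
Period 2.
Births: 2138 * 0.103 = 220, 2105 * 0.279 = 587 — total 807
Band 2: 512 * 0.942 = 482
Band 3: 2138 * 0.957 = 2046
Band 4: 2105 * 0.941 = 1981
Band 5: 725 * 0.924 = 670
Net migration: Band 1 + 70 → 877
Giving 877 / 482 / 2046 / 1981 / 670.
Period 3.
Births: 482 * 0.103 = 50, 2046 * 0.279 = 571 — total 621
Band 2: 877 * 0.942 = 826
Band 3: 482 * 0.957 = 461
Band 4: 2046 * 0.941 = 1925
Band 5: 1981 * 0.924 = 1830
Net migration: Band 1 + 70 → 691
Giving 691 / 826 / 461 / 1925 / 1830.
Total after period 3: 691 + 826 + 461 + 1925 + 1830 = 5733

5733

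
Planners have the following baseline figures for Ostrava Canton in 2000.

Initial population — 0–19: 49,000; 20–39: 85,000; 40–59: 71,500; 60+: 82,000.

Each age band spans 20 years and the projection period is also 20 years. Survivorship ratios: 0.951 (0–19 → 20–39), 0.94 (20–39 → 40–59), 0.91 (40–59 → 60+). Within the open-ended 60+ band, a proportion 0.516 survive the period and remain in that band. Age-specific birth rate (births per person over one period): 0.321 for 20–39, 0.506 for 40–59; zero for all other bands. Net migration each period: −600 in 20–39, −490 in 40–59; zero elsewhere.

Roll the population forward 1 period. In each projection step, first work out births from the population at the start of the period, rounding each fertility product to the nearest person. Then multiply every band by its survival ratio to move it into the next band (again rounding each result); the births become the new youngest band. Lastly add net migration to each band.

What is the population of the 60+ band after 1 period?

— Period 1 —
Births: 85000 × 0.321 = 27285, 71500 × 0.506 = 36179 — total 63464
20–39: 49000 × 0.951 = 46599
40–59: 85000 × 0.94 = 79900
60+: 71500 × 0.91 + 82000 × 0.516 = 65065 + 42312 = 107377
Net migration: 20–39 − 600 → 45999; 40–59 − 490 → 79410
→ [63464, 45999, 79410, 107377]

107377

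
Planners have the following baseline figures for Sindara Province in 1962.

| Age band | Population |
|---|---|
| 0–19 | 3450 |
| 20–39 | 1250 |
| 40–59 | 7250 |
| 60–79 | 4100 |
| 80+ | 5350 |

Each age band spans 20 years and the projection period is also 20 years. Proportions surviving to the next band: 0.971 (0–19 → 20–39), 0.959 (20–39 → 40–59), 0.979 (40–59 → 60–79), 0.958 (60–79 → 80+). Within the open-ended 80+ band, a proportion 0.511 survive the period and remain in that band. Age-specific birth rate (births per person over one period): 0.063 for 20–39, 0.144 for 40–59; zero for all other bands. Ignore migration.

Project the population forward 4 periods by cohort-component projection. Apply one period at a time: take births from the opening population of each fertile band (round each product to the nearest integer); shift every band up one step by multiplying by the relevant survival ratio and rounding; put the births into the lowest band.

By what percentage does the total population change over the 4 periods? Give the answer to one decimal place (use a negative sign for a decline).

Let group 1 be 0–19 through group 5 = 80+.
After projecting period 1:
Births: 1250 × 0.063 = 79, 7250 × 0.144 = 1044 → total 1123
Group 2: 3450 × 0.971 = 3350
Group 3: 1250 × 0.959 = 1199
Group 4: 7250 × 0.979 = 7098
Group 5: 4100 × 0.958 + 5350 × 0.511 = 3928 + 2734 = 6662
→ [1123, 3350, 1199, 7098, 6662]
After projecting period 2:
Births: 3350 × 0.063 = 211, 1199 × 0.144 = 173 → total 384
Group 2: 1123 × 0.971 = 1090
Group 3: 3350 × 0.959 = 3213
Group 4: 1199 × 0.979 = 1174
Group 5: 7098 × 0.958 + 6662 × 0.511 = 6800 + 3404 = 10204
→ [384, 1090, 3213, 1174, 10204]
After projecting period 3:
Births: 1090 × 0.063 = 69, 3213 × 0.144 = 463 → total 532
Group 2: 384 × 0.971 = 373
Group 3: 1090 × 0.959 = 1045
Group 4: 3213 × 0.979 = 3146
Group 5: 1174 × 0.958 + 10204 × 0.511 = 1125 + 5214 = 6339
→ [532, 373, 1045, 3146, 6339]
After projecting period 4:
Births: 373 × 0.063 = 23, 1045 × 0.144 = 150 → total 173
Group 2: 532 × 0.971 = 517
Group 3: 373 × 0.959 = 358
Group 4: 1045 × 0.979 = 1023
Group 5: 3146 × 0.958 + 6339 × 0.511 = 3014 + 3239 = 6253
→ [173, 517, 358, 1023, 6253]
Total: 21400 → 8324; change = -13076; percentage change = -61.1%

-61.1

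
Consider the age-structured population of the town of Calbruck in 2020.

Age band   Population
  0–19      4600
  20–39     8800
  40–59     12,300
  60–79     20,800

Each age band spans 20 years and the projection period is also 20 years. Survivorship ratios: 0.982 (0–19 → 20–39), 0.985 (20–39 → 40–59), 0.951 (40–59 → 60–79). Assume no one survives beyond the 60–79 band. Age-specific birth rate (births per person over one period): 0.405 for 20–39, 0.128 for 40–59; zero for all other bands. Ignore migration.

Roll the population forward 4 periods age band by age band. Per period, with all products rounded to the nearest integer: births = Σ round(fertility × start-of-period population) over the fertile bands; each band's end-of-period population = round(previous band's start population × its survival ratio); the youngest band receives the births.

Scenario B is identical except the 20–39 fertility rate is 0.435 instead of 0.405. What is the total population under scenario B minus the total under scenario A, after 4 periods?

— Period 1 —
Births: 8800 × 0.405 = 3564 ; 12300 × 0.128 = 1574 — total 5138
20–39: 4600 × 0.982 = 4517
40–59: 8800 × 0.985 = 8668
60–79: 12300 × 0.951 = 11697
End of period: [5138, 4517, 8668, 11697]
— Period 2 —
Births: 4517 × 0.405 = 1829 ; 8668 × 0.128 = 1110 — total 2939
20–39: 5138 × 0.982 = 5046
40–59: 4517 × 0.985 = 4449
60–79: 8668 × 0.951 = 8243
End of period: [2939, 5046, 4449, 8243]
— Period 3 —
Births: 5046 × 0.405 = 2044 ; 4449 × 0.128 = 569 — total 2613
20–39: 2939 × 0.982 = 2886
40–59: 5046 × 0.985 = 4970
60–79: 4449 × 0.951 = 4231
End of period: [2613, 2886, 4970, 4231]
— Period 4 —
Births: 2886 × 0.405 = 1169 ; 4970 × 0.128 = 636 — total 1805
20–39: 2613 × 0.982 = 2566
40–59: 2886 × 0.985 = 2843
60–79: 4970 × 0.951 = 4726
End of period: [1805, 2566, 2843, 4726]
Scenario A total after 4 periods: 11940
Scenario B projection —
— Period 1 —
Births: 8800 × 0.435 = 3828 ; 12300 × 0.128 = 1574 — total 5402
20–39: 4600 × 0.982 = 4517
40–59: 8800 × 0.985 = 8668
60–79: 12300 × 0.951 = 11697
End of period: [5402, 4517, 8668, 11697]
— Period 2 —
Births: 4517 × 0.435 = 1965 ; 8668 × 0.128 = 1110 — total 3075
20–39: 5402 × 0.982 = 5305
40–59: 4517 × 0.985 = 4449
60–79: 8668 × 0.951 = 8243
End of period: [3075, 5305, 4449, 8243]
— Period 3 —
Births: 5305 × 0.435 = 2308 ; 4449 × 0.128 = 569 — total 2877
20–39: 3075 × 0.982 = 3020
40–59: 5305 × 0.985 = 5225
60–79: 4449 × 0.951 = 4231
End of period: [2877, 3020, 5225, 4231]
— Period 4 —
Births: 3020 × 0.435 = 1314 ; 5225 × 0.128 = 669 — total 1983
20–39: 2877 × 0.982 = 2825
40–59: 3020 × 0.985 = 2975
60–79: 5225 × 0.951 = 4969
End of period: [1983, 2825, 2975, 4969]
Scenario B total after 4 periods: 12752
Difference B − A = 12752 − 11940 = 812

812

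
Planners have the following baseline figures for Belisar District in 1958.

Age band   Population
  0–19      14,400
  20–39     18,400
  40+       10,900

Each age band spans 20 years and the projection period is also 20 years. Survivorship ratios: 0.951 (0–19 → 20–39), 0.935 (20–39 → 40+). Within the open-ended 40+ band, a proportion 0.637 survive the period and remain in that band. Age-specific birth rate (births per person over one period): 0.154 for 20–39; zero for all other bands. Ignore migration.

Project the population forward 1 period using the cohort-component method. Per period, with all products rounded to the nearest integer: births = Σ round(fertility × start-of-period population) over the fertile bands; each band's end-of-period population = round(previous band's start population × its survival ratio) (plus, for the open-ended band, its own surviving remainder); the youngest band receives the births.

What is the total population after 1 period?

— Period 1 —
Births: 18400 × 0.154 = 2834
20–39: 14400 × 0.951 = 13694
40+: 18400 × 0.935 + 10900 × 0.637 = 17204 + 6943 = 24147
End of period: [2834, 13694, 24147]
Total after period 1: 2834 + 13694 + 24147 = 40675

40675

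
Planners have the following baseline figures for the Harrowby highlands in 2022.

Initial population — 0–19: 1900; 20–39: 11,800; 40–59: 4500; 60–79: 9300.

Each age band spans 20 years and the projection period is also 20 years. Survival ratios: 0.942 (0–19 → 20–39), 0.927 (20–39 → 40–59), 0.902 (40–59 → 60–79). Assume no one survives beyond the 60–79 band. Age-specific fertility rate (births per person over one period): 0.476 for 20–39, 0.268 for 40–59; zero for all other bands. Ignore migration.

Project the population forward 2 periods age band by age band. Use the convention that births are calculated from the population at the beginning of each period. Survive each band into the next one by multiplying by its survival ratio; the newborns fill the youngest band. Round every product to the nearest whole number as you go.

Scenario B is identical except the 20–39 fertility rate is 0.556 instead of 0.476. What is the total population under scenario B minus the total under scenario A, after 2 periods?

After projecting period 1:
Births: 11800 × 0.476 = 5617, 4500 × 0.268 = 1206 → 6823
20–39: 1900 × 0.942 = 1790
40–59: 11800 × 0.927 = 10939
60–79: 4500 × 0.902 = 4059
Giving 6823 / 1790 / 10939 / 4059.
After projecting period 2:
Births: 1790 × 0.476 = 852, 10939 × 0.268 = 2932 → 3784
20–39: 6823 × 0.942 = 6427
40–59: 1790 × 0.927 = 1659
60–79: 10939 × 0.902 = 9867
Giving 3784 / 6427 / 1659 / 9867.
Scenario A total after 2 periods: 21737
Scenario B projection —
After projecting period 1:
Births: 11800 × 0.556 = 6561, 4500 × 0.268 = 1206 → 7767
20–39: 1900 × 0.942 = 1790
40–59: 11800 × 0.927 = 10939
60–79: 4500 × 0.902 = 4059
Giving 7767 / 1790 / 10939 / 4059.
After projecting period 2:
Births: 1790 × 0.556 = 995, 10939 × 0.268 = 2932 → 3927
20–39: 7767 × 0.942 = 7317
40–59: 1790 × 0.927 = 1659
60–79: 10939 × 0.902 = 9867
Giving 3927 / 7317 / 1659 / 9867.
Scenario B total after 2 periods: 22770
Difference B − A = 22770 − 21737 = 1033

1033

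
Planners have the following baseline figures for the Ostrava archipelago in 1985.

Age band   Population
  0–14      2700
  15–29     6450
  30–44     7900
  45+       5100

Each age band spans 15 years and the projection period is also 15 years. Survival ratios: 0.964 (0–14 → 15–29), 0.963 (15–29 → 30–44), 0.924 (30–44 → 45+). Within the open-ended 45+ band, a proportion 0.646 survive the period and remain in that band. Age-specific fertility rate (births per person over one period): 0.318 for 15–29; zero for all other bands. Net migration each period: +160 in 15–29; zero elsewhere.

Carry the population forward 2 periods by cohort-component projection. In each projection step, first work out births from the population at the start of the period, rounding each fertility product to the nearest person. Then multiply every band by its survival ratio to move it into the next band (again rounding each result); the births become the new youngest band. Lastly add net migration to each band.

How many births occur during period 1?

Let band 1 be 0–14 through band 4 = 45+.
After projecting period 1:
Births: 6450 * 0.318 = 2051
Band 2: 2700 * 0.964 = 2603
Band 3: 6450 * 0.963 = 6211
Band 4: 7900 * 0.924 + 5100 * 0.646 = 7300 + 3295 = 10595
Net migration: Band 2 + 160 → 2763
Population now: 0–14=2051, 15–29=2763, 30–44=6211, 45+=10595

2051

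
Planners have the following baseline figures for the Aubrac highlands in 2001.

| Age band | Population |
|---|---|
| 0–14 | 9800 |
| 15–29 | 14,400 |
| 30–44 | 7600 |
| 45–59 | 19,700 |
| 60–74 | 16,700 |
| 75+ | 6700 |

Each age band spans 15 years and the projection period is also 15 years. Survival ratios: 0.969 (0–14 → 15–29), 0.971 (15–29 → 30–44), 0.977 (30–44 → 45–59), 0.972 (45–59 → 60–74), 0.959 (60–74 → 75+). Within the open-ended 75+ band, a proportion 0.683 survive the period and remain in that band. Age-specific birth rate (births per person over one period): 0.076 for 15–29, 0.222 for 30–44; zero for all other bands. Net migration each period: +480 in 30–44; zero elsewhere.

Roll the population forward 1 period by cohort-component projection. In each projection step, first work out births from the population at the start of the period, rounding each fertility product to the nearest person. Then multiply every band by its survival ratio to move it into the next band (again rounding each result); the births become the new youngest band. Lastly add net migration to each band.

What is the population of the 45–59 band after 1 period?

(Groups numbered youngest = 1 to oldest = 6.)
Period 1:
Births: 14400 × 0.076 = 1094 ; 7600 × 0.222 = 1687 — total 2781
Group 2: 9800 × 0.969 = 9496
Group 3: 14400 × 0.971 = 13982
Group 4: 7600 × 0.977 = 7425
Group 5: 19700 × 0.972 = 19148
Group 6: 16700 × 0.959 + 6700 × 0.683 = 16015 + 4576 = 20591
Net migration: Group 3 + 480 → 14462
→ [2781, 9496, 14462, 7425, 19148, 20591]

7425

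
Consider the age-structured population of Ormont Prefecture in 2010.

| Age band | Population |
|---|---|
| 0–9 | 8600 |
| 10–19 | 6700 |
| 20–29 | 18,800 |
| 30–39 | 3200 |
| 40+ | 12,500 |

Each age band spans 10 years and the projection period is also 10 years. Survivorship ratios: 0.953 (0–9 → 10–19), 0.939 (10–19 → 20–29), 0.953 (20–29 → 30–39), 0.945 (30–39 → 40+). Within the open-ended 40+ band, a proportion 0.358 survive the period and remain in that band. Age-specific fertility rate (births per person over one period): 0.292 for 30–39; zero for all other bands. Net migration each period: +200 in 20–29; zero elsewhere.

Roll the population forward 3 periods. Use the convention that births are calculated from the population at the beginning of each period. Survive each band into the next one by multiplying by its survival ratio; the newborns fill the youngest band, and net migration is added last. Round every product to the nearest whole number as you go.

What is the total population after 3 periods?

28221

(Bands numbered youngest = 1 to oldest = 5.)
— Period 1 —
Births: 3200 × 0.292 = 934
Band 2: 8600 × 0.953 = 8196
Band 3: 6700 × 0.939 = 6291
Band 4: 18800 × 0.953 = 17916
Band 5: 3200 × 0.945 + 12500 × 0.358 = 3024 + 4475 = 7499
Net migration: Band 3 + 200 → 6491
→ [934, 8196, 6491, 17916, 7499]
— Period 2 —
Births: 17916 × 0.292 = 5231
Band 2: 934 × 0.953 = 890
Band 3: 8196 × 0.939 = 7696
Band 4: 6491 × 0.953 = 6186
Band 5: 17916 × 0.945 + 7499 × 0.358 = 16931 + 2685 = 19616
Net migration: Band 3 + 200 → 7896
→ [5231, 890, 7896, 6186, 19616]
— Period 3 —
Births: 6186 × 0.292 = 1806
Band 2: 5231 × 0.953 = 4985
Band 3: 890 × 0.939 = 836
Band 4: 7896 × 0.953 = 7525
Band 5: 6186 × 0.945 + 19616 × 0.358 = 5846 + 7023 = 12869
Net migration: Band 3 + 200 → 1036
→ [1806, 4985, 1036, 7525, 12869]
Total after period 3: 1806 + 4985 + 1036 + 7525 + 12869 = 28221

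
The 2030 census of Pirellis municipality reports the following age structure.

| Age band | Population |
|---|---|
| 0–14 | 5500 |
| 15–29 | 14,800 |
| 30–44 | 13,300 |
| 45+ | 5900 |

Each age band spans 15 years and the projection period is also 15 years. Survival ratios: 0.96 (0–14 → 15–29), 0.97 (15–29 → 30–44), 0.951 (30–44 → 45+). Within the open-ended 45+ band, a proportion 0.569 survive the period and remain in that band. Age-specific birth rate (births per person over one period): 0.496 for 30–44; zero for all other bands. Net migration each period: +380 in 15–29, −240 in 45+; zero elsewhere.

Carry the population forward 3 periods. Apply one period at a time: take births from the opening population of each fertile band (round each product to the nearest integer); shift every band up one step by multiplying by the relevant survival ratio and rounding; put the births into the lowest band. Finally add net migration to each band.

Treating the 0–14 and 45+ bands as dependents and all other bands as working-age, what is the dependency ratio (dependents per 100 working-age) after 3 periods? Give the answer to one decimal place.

Call the bands 1 to 4, youngest first.
Period 1.
Births: 13300 × 0.496 = 6597
Band 2: 5500 × 0.96 = 5280
Band 3: 14800 × 0.97 = 14356
Band 4: 13300 × 0.951 + 5900 × 0.569 = 12648 + 3357 = 16005
Net migration: Band 2 + 380 → 5660; Band 4 − 240 → 15765
Giving 6597 / 5660 / 14356 / 15765.
Period 2.
Births: 14356 × 0.496 = 7121
Band 2: 6597 × 0.96 = 6333
Band 3: 5660 × 0.97 = 5490
Band 4: 14356 × 0.951 + 15765 × 0.569 = 13653 + 8970 = 22623
Net migration: Band 2 + 380 → 6713; Band 4 − 240 → 22383
Giving 7121 / 6713 / 5490 / 22383.
Period 3.
Births: 5490 × 0.496 = 2723
Band 2: 7121 × 0.96 = 6836
Band 3: 6713 × 0.97 = 6512
Band 4: 5490 × 0.951 + 22383 × 0.569 = 5221 + 12736 = 17957
Net migration: Band 2 + 380 → 7216; Band 4 − 240 → 17717
Giving 2723 / 7216 / 6512 / 17717.
Dependents (band 0–14 + band 45+) = 2723 + 17717 = 20440; working-age = 13728; ratio = 20440/13728 × 100 = 148.9

148.9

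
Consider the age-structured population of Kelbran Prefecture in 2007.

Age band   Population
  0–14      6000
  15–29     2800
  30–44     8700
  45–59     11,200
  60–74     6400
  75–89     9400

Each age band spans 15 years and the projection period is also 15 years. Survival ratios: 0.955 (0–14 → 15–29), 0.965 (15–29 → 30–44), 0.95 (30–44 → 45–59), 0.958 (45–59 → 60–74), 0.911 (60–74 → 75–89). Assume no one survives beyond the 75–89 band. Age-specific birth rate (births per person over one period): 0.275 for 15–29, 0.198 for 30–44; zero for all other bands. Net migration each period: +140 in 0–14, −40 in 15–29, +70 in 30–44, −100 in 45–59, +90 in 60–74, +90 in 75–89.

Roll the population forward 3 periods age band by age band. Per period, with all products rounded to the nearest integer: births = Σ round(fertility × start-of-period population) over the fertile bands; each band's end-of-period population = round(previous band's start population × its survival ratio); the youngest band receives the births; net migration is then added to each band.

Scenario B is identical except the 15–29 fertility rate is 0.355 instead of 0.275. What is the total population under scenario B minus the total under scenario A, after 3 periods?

913

Numbering the bands 1..6 from youngest to oldest:
After projecting period 1:
Births: 2800 * 0.275 = 770  |  8700 * 0.198 = 1723 ⇒ total 2493
Band 2: 6000 * 0.955 = 5730
Band 3: 2800 * 0.965 = 2702
Band 4: 8700 * 0.95 = 8265
Band 5: 11200 * 0.958 = 10730
Band 6: 6400 * 0.911 = 5830
Net migration: Band 1 + 140 → 2633; Band 2 − 40 → 5690; Band 3 + 70 → 2772; Band 4 − 100 → 8165; Band 5 + 90 → 10820; Band 6 + 90 → 5920
Giving 2633 / 5690 / 2772 / 8165 / 10820 / 5920.
After projecting period 2:
Births: 5690 * 0.275 = 1565  |  2772 * 0.198 = 549 ⇒ total 2114
Band 2: 2633 * 0.955 = 2515
Band 3: 5690 * 0.965 = 5491
Band 4: 2772 * 0.95 = 2633
Band 5: 8165 * 0.958 = 7822
Band 6: 10820 * 0.911 = 9857
Net migration: Band 1 + 140 → 2254; Band 2 − 40 → 2475; Band 3 + 70 → 5561; Band 4 − 100 → 2533; Band 5 + 90 → 7912; Band 6 + 90 → 9947
Giving 2254 / 2475 / 5561 / 2533 / 7912 / 9947.
After projecting period 3:
Births: 2475 * 0.275 = 681  |  5561 * 0.198 = 1101 ⇒ total 1782
Band 2: 2254 * 0.955 = 2153
Band 3: 2475 * 0.965 = 2388
Band 4: 5561 * 0.95 = 5283
Band 5: 2533 * 0.958 = 2427
Band 6: 7912 * 0.911 = 7208
Net migration: Band 1 + 140 → 1922; Band 2 − 40 → 2113; Band 3 + 70 → 2458; Band 4 − 100 → 5183; Band 5 + 90 → 2517; Band 6 + 90 → 7298
Giving 1922 / 2113 / 2458 / 5183 / 2517 / 7298.
Scenario A total after 3 periods: 21491
Scenario B projection —
After projecting period 1:
Births: 2800 * 0.355 = 994  |  8700 * 0.198 = 1723 ⇒ total 2717
Band 2: 6000 * 0.955 = 5730
Band 3: 2800 * 0.965 = 2702
Band 4: 8700 * 0.95 = 8265
Band 5: 11200 * 0.958 = 10730
Band 6: 6400 * 0.911 = 5830
Net migration: Band 1 + 140 → 2857; Band 2 − 40 → 5690; Band 3 + 70 → 2772; Band 4 − 100 → 8165; Band 5 + 90 → 10820; Band 6 + 90 → 5920
Giving 2857 / 5690 / 2772 / 8165 / 10820 / 5920.
After projecting period 2:
Births: 5690 * 0.355 = 2020  |  2772 * 0.198 = 549 ⇒ total 2569
Band 2: 2857 * 0.955 = 2728
Band 3: 5690 * 0.965 = 5491
Band 4: 2772 * 0.95 = 2633
Band 5: 8165 * 0.958 = 7822
Band 6: 10820 * 0.911 = 9857
Net migration: Band 1 + 140 → 2709; Band 2 − 40 → 2688; Band 3 + 70 → 5561; Band 4 − 100 → 2533; Band 5 + 90 → 7912; Band 6 + 90 → 9947
Giving 2709 / 2688 / 5561 / 2533 / 7912 / 9947.
After projecting period 3:
Births: 2688 * 0.355 = 954  |  5561 * 0.198 = 1101 ⇒ total 2055
Band 2: 2709 * 0.955 = 2587
Band 3: 2688 * 0.965 = 2594
Band 4: 5561 * 0.95 = 5283
Band 5: 2533 * 0.958 = 2427
Band 6: 7912 * 0.911 = 7208
Net migration: Band 1 + 140 → 2195; Band 2 − 40 → 2547; Band 3 + 70 → 2664; Band 4 − 100 → 5183; Band 5 + 90 → 2517; Band 6 + 90 → 7298
Giving 2195 / 2547 / 2664 / 5183 / 2517 / 7298.
Scenario B total after 3 periods: 22404
Difference B − A = 22404 − 21491 = 913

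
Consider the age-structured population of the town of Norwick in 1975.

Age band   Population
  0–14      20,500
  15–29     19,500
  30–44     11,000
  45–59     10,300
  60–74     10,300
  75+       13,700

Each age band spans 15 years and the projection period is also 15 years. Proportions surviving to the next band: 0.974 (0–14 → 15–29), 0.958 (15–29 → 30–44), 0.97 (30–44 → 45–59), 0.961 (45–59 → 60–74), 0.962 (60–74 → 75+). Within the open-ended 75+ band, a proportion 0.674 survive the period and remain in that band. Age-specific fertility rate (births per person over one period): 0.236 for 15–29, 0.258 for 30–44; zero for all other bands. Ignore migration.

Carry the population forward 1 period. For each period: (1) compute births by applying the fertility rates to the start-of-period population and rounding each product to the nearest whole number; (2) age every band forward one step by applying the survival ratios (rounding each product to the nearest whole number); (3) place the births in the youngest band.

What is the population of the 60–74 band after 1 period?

After projecting period 1:
Births: 19500 × 0.236 = 4602, 11000 × 0.258 = 2838 ⇒ total 7440
15–29: 20500 × 0.974 = 19967
30–44: 19500 × 0.958 = 18681
45–59: 11000 × 0.97 = 10670
60–74: 10300 × 0.961 = 9898
75+: 10300 × 0.962 + 13700 × 0.674 = 9909 + 9234 = 19143
End of period: [7440, 19967, 18681, 10670, 9898, 19143]

9898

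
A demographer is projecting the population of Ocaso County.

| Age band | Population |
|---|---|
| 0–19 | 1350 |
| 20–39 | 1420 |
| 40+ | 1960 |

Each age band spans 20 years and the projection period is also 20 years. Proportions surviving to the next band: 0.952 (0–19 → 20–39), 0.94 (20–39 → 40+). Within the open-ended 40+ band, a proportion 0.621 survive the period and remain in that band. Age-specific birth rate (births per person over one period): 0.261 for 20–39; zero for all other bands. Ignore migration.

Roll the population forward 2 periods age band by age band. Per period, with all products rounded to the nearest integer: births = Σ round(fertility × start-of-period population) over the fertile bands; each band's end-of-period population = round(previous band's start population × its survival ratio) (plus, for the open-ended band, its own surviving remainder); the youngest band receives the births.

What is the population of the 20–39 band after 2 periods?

353

Call the bands 1 to 3, youngest first.
[period 1]
Births: 1420 × 0.261 = 371
Band 2: 1350 × 0.952 = 1285
Band 3: 1420 × 0.94 + 1960 × 0.621 = 1335 + 1217 = 2552
End of period: [371, 1285, 2552]
[period 2]
Births: 1285 × 0.261 = 335
Band 2: 371 × 0.952 = 353
Band 3: 1285 × 0.94 + 2552 × 0.621 = 1208 + 1585 = 2793
End of period: [335, 353, 2793]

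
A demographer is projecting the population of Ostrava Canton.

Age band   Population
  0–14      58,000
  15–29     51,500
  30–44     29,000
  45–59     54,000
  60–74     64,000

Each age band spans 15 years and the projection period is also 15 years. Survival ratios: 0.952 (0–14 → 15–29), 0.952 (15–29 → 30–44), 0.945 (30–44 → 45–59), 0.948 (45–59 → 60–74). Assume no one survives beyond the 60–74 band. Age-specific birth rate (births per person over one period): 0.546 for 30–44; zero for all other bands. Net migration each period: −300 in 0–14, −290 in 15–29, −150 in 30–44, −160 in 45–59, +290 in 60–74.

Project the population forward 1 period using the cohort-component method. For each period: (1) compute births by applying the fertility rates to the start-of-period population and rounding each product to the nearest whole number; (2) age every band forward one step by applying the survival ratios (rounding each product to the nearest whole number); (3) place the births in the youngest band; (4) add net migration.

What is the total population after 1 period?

198065

(Bands numbered youngest = 1 to oldest = 5.)
After projecting period 1:
Births: 29000 * 0.546 = 15834
Band 2: 58000 * 0.952 = 55216
Band 3: 51500 * 0.952 = 49028
Band 4: 29000 * 0.945 = 27405
Band 5: 54000 * 0.948 = 51192
Net migration: Band 1 − 300 → 15534; Band 2 − 290 → 54926; Band 3 − 150 → 48878; Band 4 − 160 → 27245; Band 5 + 290 → 51482
Population now: 0–14=15534, 15–29=54926, 30–44=48878, 45–59=27245, 60–74=51482
Total after period 1: 15534 + 54926 + 48878 + 27245 + 51482 = 198065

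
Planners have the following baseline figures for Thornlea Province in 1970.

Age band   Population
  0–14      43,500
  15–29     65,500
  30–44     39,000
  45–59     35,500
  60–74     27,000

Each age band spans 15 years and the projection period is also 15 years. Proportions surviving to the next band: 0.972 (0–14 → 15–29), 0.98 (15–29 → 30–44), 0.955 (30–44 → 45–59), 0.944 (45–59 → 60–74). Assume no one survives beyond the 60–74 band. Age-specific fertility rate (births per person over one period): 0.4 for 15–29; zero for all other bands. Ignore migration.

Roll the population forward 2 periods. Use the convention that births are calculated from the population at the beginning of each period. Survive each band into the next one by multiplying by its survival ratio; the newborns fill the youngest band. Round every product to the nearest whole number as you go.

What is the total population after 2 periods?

After projecting period 1:
Births: 65500 * 0.4 = 26200
15–29: 43500 * 0.972 = 42282
30–44: 65500 * 0.98 = 64190
45–59: 39000 * 0.955 = 37245
60–74: 35500 * 0.944 = 33512
End of period: [26200, 42282, 64190, 37245, 33512]
After projecting period 2:
Births: 42282 * 0.4 = 16913
15–29: 26200 * 0.972 = 25466
30–44: 42282 * 0.98 = 41436
45–59: 64190 * 0.955 = 61301
60–74: 37245 * 0.944 = 35159
End of period: [16913, 25466, 41436, 61301, 35159]
Total after period 2: 16913 + 25466 + 41436 + 61301 + 35159 = 180275

180275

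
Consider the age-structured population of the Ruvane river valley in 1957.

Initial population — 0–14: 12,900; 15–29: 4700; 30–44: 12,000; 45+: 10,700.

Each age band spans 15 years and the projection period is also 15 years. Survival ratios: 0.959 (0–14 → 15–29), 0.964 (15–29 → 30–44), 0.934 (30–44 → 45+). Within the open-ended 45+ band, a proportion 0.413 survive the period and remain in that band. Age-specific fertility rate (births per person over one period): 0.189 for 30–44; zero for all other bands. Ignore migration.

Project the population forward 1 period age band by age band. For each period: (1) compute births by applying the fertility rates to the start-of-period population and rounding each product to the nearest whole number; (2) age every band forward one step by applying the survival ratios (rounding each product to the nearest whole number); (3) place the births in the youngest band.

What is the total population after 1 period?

(Groups numbered youngest = 1 to oldest = 4.)
Period 1.
Births: 12000 × 0.189 = 2268
Group 2: 12900 × 0.959 = 12371
Group 3: 4700 × 0.964 = 4531
Group 4: 12000 × 0.934 + 10700 × 0.413 = 11208 + 4419 = 15627
→ [2268, 12371, 4531, 15627]
Total after period 1: 2268 + 12371 + 4531 + 15627 = 34797

34797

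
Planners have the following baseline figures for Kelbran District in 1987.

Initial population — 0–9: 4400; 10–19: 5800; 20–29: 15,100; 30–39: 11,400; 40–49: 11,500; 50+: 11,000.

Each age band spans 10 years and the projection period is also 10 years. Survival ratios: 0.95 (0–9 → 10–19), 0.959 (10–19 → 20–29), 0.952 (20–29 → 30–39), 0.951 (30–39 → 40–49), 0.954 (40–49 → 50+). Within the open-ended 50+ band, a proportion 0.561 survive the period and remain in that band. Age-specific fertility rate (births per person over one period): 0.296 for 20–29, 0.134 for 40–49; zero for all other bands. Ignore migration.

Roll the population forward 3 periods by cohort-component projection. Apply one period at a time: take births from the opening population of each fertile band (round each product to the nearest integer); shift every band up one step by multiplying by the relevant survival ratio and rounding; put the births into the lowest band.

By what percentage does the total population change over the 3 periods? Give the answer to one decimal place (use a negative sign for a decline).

Numbering the bands 1..6 from youngest to oldest:
Period 1.
Births: 15100 * 0.296 = 4470  |  11500 * 0.134 = 1541 — total 6011
Band 2: 4400 * 0.95 = 4180
Band 3: 5800 * 0.959 = 5562
Band 4: 15100 * 0.952 = 14375
Band 5: 11400 * 0.951 = 10841
Band 6: 11500 * 0.954 + 11000 * 0.561 = 10971 + 6171 = 17142
→ [6011, 4180, 5562, 14375, 10841, 17142]
Period 2.
Births: 5562 * 0.296 = 1646  |  10841 * 0.134 = 1453 — total 3099
Band 2: 6011 * 0.95 = 5710
Band 3: 4180 * 0.959 = 4009
Band 4: 5562 * 0.952 = 5295
Band 5: 14375 * 0.951 = 13671
Band 6: 10841 * 0.954 + 17142 * 0.561 = 10342 + 9617 = 19959
→ [3099, 5710, 4009, 5295, 13671, 19959]
Period 3.
Births: 4009 * 0.296 = 1187  |  13671 * 0.134 = 1832 — total 3019
Band 2: 3099 * 0.95 = 2944
Band 3: 5710 * 0.959 = 5476
Band 4: 4009 * 0.952 = 3817
Band 5: 5295 * 0.951 = 5036
Band 6: 13671 * 0.954 + 19959 * 0.561 = 13042 + 11197 = 24239
→ [3019, 2944, 5476, 3817, 5036, 24239]
Total: 59200 → 44531; change = -14669; percentage change = -24.8%

-24.8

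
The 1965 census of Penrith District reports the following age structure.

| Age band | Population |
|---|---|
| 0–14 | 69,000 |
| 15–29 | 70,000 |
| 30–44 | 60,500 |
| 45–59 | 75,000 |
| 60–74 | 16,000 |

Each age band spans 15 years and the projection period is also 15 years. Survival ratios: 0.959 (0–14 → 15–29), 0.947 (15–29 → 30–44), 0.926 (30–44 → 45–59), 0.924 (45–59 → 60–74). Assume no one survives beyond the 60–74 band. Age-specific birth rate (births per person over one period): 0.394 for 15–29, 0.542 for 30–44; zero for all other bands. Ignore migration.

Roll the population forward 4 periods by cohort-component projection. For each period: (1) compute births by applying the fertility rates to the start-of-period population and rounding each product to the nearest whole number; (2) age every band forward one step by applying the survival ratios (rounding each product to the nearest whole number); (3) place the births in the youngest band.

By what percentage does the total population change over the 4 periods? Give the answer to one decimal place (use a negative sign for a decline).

-7.6

Let group 1 be 0–14 through group 5 = 60–74.
Period 1:
Births: 70000 * 0.394 = 27580 ; 60500 * 0.542 = 32791 ⇒ total 60371
Group 2: 69000 * 0.959 = 66171
Group 3: 70000 * 0.947 = 66290
Group 4: 60500 * 0.926 = 56023
Group 5: 75000 * 0.924 = 69300
Population now: 0–14=60371, 15–29=66171, 30–44=66290, 45–59=56023, 60–74=69300
Period 2:
Births: 66171 * 0.394 = 26071 ; 66290 * 0.542 = 35929 ⇒ total 62000
Group 2: 60371 * 0.959 = 57896
Group 3: 66171 * 0.947 = 62664
Group 4: 66290 * 0.926 = 61385
Group 5: 56023 * 0.924 = 51765
Population now: 0–14=62000, 15–29=57896, 30–44=62664, 45–59=61385, 60–74=51765
Period 3:
Births: 57896 * 0.394 = 22811 ; 62664 * 0.542 = 33964 ⇒ total 56775
Group 2: 62000 * 0.959 = 59458
Group 3: 57896 * 0.947 = 54828
Group 4: 62664 * 0.926 = 58027
Group 5: 61385 * 0.924 = 56720
Population now: 0–14=56775, 15–29=59458, 30–44=54828, 45–59=58027, 60–74=56720
Period 4:
Births: 59458 * 0.394 = 23426 ; 54828 * 0.542 = 29717 ⇒ total 53143
Group 2: 56775 * 0.959 = 54447
Group 3: 59458 * 0.947 = 56307
Group 4: 54828 * 0.926 = 50771
Group 5: 58027 * 0.924 = 53617
Population now: 0–14=53143, 15–29=54447, 30–44=56307, 45–59=50771, 60–74=53617
Total: 290500 → 268285; change = -22215; percentage change = -7.6%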